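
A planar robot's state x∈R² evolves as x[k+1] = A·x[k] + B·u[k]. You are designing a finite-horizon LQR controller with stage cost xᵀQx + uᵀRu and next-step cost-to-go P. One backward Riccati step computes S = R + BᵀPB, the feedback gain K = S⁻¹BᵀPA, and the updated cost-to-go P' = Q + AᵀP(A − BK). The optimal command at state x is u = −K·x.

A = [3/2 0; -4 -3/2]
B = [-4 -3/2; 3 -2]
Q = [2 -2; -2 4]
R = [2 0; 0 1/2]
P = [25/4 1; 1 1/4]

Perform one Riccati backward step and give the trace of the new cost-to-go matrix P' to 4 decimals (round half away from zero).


6.8861

BᵀP = [-22.0000 -3.2500; -11.3750 -2.0000]
S = R + BᵀPB = [2 0; 0 1/2] + [78.2500 39.5000; 39.5000 21.0625] = [80.2500 39.5000; 39.5000 21.5625]
BᵀPA = [-20.0000 4.8750; -9.0625 3.0000]
K = S⁻¹·BᵀPA = [-0.4307 -0.0787; 0.3687 0.2832]
A−BK = [0.3302 0.1102; -1.9704 -0.6976]
AᵀP(A−BK) = [0.7898 0.2435; 0.2435 0.0963]
P' = Q + AᵀP(A−BK) = [2.7898 -1.7565; -1.7565 4.0963]
tr(P') = 6.8861


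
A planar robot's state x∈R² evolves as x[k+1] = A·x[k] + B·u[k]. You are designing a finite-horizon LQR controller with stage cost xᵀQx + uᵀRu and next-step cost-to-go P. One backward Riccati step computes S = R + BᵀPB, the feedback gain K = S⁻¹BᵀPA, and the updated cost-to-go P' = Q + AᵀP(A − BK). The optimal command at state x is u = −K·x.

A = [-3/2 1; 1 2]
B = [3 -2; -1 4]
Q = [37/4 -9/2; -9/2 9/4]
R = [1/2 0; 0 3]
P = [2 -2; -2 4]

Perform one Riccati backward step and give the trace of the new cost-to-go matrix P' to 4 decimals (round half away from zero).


12.9613

BᵀP = [8.0000 -10.0000; -12.0000 20.0000]
S = R + BᵀPB = [1/2 0; 0 3] + [34.0000 -56.0000; -56.0000 104.0000] = [34.5000 -56.0000; -56.0000 107.0000]
BᵀPA = [-22.0000 -12.0000; 38.0000 28.0000]
K = S⁻¹·BᵀPA = [-0.4068 0.5113; 0.1422 0.5293]
A−BK = [0.0050 0.5248; 0.0243 0.3942]
AᵀP(A−BK) = [0.1454 0.1359; 0.1359 1.3159]
P' = Q + AᵀP(A−BK) = [9.3954 -4.3641; -4.3641 3.5659]
tr(P') = 12.9613


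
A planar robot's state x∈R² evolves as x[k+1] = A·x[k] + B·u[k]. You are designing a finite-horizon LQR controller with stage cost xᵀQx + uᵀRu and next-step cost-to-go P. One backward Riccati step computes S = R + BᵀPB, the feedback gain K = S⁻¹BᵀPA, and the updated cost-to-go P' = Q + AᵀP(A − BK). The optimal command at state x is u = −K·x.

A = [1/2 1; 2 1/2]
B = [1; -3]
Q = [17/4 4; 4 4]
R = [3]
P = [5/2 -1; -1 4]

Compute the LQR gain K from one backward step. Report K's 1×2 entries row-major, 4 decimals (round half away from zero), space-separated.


-0.4895 -0.0211

BᵀP = [5.5000 -13.0000]
S = R + BᵀPB = [3] + [44.5000] = [47.5000]
BᵀPA = [-23.2500 -1.0000]
K = S⁻¹·BᵀPA = [-0.4895 -0.0211]
A−BK = [0.9895 1.0211; 0.5316 0.4368]
AᵀP(A−BK) = [3.2447 2.5105; 2.5105 2.4789]
P' = Q + AᵀP(A−BK) = [7.4947 6.5105; 6.5105 6.4789]
tr(P') = 13.9737


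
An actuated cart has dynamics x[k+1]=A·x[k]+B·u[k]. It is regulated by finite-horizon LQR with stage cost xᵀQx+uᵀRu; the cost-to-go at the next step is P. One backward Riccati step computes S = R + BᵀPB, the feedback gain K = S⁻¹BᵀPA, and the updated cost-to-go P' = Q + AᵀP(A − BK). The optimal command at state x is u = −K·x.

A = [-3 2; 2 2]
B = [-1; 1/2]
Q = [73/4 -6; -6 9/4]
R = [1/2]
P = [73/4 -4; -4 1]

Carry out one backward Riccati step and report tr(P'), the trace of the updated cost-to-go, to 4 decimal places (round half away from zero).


27.0842

BᵀP = [-20.2500 4.5000]
S = R + BᵀPB = [1/2] + [22.5000] = [23.0000]
BᵀPA = [69.7500 -31.5000]
K = S⁻¹·BᵀPA = [3.0326 -1.3696]
A−BK = [0.0326 0.6304; 0.4837 2.6848]
AᵀP(A−BK) = [4.7255 -1.9728; -1.9728 1.8587]
P' = Q + AᵀP(A−BK) = [22.9755 -7.9728; -7.9728 4.1087]
tr(P') = 27.0842


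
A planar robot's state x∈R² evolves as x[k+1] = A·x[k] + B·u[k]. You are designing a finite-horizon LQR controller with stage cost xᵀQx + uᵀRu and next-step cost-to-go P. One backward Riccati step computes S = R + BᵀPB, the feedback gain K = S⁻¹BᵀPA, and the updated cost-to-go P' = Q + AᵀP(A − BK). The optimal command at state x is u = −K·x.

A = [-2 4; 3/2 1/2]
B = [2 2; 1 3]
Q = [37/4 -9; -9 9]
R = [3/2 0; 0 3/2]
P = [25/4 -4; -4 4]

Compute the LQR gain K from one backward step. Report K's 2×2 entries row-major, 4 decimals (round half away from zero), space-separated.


BᵀP = [8.5000 -4.0000; 0.5000 4.0000]
S = R + BᵀPB = [3/2 0; 0 3/2] + [13.0000 5.0000; 5.0000 13.0000] = [14.5000 5.0000; 5.0000 14.5000]
BᵀPA = [-23.0000 32.0000; 5.0000 4.0000]
K = S⁻¹·BᵀPA = [-1.9352 2.3968; 1.0121 -0.5506]
A−BK = [-0.1538 0.3077; 0.3988 -0.2449]
AᵀP(A−BK) = [8.4291 -9.1215; -9.1215 10.5061]
P' = Q + AᵀP(A−BK) = [17.6791 -18.1215; -18.1215 19.5061]
tr(P') = 37.1852

-1.9352 2.3968 1.0121 -0.5506


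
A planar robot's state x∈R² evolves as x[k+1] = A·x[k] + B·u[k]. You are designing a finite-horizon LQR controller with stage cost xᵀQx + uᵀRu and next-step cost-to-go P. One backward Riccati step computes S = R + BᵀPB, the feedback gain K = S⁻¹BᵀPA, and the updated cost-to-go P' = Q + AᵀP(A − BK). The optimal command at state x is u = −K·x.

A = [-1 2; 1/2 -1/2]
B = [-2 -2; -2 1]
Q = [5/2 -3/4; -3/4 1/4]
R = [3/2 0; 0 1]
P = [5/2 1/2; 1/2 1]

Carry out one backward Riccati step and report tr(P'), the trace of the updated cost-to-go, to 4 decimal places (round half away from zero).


3.6020

BᵀP = [-6.0000 -3.0000; -4.5000 0.0000]
S = R + BᵀPB = [3/2 0; 0 1] + [18.0000 9.0000; 9.0000 9.0000] = [19.5000 9.0000; 9.0000 10.0000]
BᵀPA = [4.5000 -10.5000; 4.5000 -9.0000]
K = S⁻¹·BᵀPA = [0.0395 -0.2105; 0.4145 -0.7105]
A−BK = [-0.0921 0.1579; 0.1645 -0.2105]
AᵀP(A−BK) = [0.2072 -0.3553; -0.3553 0.6447]
P' = Q + AᵀP(A−BK) = [2.7072 -1.1053; -1.1053 0.8947]
tr(P') = 3.6020


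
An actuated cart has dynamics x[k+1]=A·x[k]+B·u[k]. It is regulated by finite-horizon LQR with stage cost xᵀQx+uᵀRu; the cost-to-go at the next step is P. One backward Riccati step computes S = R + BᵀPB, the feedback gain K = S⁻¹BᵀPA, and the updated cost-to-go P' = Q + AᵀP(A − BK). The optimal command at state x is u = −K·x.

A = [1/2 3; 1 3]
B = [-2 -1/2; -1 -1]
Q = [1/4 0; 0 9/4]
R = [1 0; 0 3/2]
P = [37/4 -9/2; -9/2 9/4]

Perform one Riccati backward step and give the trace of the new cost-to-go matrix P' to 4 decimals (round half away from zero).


BᵀP = [-14.0000 6.7500; -0.1250 0.0000]
S = R + BᵀPB = [1 0; 0 3/2] + [21.2500 0.2500; 0.2500 0.0625] = [22.2500 0.2500; 0.2500 1.5625]
BᵀPA = [-0.2500 -21.7500; -0.0625 -0.3750]
K = S⁻¹·BᵀPA = [-0.0108 -0.9766; -0.0383 -0.0837]
A−BK = [0.4593 1.0050; 0.9509 1.9397]
AᵀP(A−BK) = [0.0574 0.1256; 0.1256 1.2278]
P' = Q + AᵀP(A−BK) = [0.3074 0.1256; 0.1256 3.4778]
tr(P') = 3.7852

3.7852


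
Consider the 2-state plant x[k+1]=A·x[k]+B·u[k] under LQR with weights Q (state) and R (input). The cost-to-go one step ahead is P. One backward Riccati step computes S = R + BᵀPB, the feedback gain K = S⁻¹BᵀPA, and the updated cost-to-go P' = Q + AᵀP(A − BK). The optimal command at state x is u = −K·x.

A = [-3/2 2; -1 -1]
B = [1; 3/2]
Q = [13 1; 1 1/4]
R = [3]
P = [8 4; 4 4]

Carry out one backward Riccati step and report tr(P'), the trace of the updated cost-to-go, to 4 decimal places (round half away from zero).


BᵀP = [14.0000 10.0000]
S = R + BᵀPB = [3] + [29.0000] = [32.0000]
BᵀPA = [-31.0000 18.0000]
K = S⁻¹·BᵀPA = [-0.9688 0.5625]
A−BK = [-0.5313 1.4375; 0.4531 -1.8438]
AᵀP(A−BK) = [3.9688 -4.5625; -4.5625 9.8750]
P' = Q + AᵀP(A−BK) = [16.9688 -3.5625; -3.5625 10.1250]
tr(P') = 27.0938

27.0938


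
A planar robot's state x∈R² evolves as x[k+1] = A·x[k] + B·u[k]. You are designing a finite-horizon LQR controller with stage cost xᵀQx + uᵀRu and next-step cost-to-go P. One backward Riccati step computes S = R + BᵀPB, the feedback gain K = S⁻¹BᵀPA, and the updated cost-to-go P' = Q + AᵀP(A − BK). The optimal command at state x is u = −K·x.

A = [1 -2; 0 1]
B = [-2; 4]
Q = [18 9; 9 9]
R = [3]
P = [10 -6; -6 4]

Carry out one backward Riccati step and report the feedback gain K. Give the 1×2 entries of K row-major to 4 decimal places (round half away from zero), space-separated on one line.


-0.2167 0.5714

BᵀP = [-44.0000 28.0000]
S = R + BᵀPB = [3] + [200.0000] = [203.0000]
BᵀPA = [-44.0000 116.0000]
K = S⁻¹·BᵀPA = [-0.2167 0.5714]
A−BK = [0.5665 -0.8571; 0.8670 -1.2857]
AᵀP(A−BK) = [0.4631 -0.8571; -0.8571 1.7143]
P' = Q + AᵀP(A−BK) = [18.4631 8.1429; 8.1429 10.7143]
tr(P') = 29.1773


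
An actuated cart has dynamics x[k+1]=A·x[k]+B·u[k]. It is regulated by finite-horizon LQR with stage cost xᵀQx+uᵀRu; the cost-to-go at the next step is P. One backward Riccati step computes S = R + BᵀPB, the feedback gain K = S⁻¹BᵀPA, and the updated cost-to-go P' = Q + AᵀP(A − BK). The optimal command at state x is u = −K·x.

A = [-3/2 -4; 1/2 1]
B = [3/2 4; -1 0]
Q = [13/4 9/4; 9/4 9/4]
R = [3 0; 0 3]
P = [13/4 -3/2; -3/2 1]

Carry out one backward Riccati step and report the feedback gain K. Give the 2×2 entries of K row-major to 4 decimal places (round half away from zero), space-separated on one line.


-0.1894 -0.4660 -0.3213 -0.8385

BᵀP = [6.3750 -3.2500; 13.0000 -6.0000]
S = R + BᵀPB = [3 0; 0 3] + [12.8125 25.5000; 25.5000 52.0000] = [15.8125 25.5000; 25.5000 55.0000]
BᵀPA = [-11.1875 -28.7500; -22.5000 -58.0000]
K = S⁻¹·BᵀPA = [-0.1894 -0.4660; -0.3213 -0.8385]
A−BK = [0.0692 0.0530; 0.3106 0.5340]
AᵀP(A−BK) = [0.4648 1.1706; 1.1706 2.9701]
P' = Q + AᵀP(A−BK) = [3.7148 3.4206; 3.4206 5.2201]
tr(P') = 8.9349


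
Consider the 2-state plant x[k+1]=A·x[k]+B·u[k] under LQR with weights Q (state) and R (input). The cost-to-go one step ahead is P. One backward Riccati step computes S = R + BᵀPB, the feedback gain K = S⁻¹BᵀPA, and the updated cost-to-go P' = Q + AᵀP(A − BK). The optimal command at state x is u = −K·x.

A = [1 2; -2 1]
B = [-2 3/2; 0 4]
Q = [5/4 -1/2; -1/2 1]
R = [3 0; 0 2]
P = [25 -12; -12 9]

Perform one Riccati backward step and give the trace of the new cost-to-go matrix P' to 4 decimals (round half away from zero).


BᵀP = [-50.0000 24.0000; -10.5000 18.0000]
S = R + BᵀPB = [3 0; 0 2] + [100.0000 21.0000; 21.0000 56.2500] = [103.0000 21.0000; 21.0000 58.2500]
BᵀPA = [-98.0000 -76.0000; -46.5000 -3.0000]
K = S⁻¹·BᵀPA = [-0.8513 -0.7851; -0.4914 0.2315]
A−BK = [0.0345 0.0826; -0.0345 0.0739]
AᵀP(A−BK) = [2.7260 1.8293; 1.8293 2.0294]
P' = Q + AᵀP(A−BK) = [3.9760 1.3293; 1.3293 3.0294]
tr(P') = 7.0053

7.0053


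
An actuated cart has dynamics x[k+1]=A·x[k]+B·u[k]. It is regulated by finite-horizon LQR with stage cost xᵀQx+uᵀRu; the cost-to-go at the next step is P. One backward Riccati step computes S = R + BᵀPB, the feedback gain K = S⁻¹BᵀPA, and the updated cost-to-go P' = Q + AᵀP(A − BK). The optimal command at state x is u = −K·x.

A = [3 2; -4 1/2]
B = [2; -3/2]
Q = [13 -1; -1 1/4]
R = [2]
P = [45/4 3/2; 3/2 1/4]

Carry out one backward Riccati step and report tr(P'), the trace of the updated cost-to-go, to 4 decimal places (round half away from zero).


BᵀP = [20.2500 2.6250]
S = R + BᵀPB = [2] + [36.5625] = [38.5625]
BᵀPA = [50.2500 41.8125]
K = S⁻¹·BᵀPA = [1.3031 1.0843]
A−BK = [0.3938 -0.1686; -2.0454 2.1264]
AᵀP(A−BK) = [3.7703 2.7650; 2.7650 2.7261]
P' = Q + AᵀP(A−BK) = [16.7703 1.7650; 1.7650 2.9761]
tr(P') = 19.7464

19.7464


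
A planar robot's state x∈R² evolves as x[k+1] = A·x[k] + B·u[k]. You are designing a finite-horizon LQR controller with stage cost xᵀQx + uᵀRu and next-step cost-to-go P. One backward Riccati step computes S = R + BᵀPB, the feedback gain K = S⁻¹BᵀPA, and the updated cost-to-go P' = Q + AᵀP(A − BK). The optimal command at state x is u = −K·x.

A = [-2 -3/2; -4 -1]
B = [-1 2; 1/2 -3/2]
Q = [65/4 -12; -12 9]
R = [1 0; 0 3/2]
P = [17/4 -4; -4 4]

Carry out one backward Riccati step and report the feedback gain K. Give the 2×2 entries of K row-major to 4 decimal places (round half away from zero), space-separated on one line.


BᵀP = [-6.2500 6.0000; 14.5000 -14.0000]
S = R + BᵀPB = [1 0; 0 3/2] + [9.2500 -21.5000; -21.5000 50.0000] = [10.2500 -21.5000; -21.5000 51.5000]
BᵀPA = [-11.5000 3.3750; 27.0000 -7.7500]
K = S⁻¹·BᵀPA = [-0.1790 0.1095; 0.4495 -0.1048]
A−BK = [-3.0781 -1.1810; -3.2362 -1.2119]
AᵀP(A−BK) = [2.8038 0.8381; 0.8381 0.3810]
P' = Q + AᵀP(A−BK) = [19.0538 -11.1619; -11.1619 9.3810]
tr(P') = 28.4348

-0.1790 0.1095 0.4495 -0.1048


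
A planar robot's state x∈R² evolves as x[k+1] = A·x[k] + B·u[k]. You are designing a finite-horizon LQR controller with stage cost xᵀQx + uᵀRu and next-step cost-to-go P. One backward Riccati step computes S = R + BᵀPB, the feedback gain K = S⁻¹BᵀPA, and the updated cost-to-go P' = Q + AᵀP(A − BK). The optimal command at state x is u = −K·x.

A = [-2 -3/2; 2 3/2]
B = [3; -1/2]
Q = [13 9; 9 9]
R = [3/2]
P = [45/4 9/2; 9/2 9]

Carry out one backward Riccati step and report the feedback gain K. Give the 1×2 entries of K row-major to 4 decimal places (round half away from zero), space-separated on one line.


BᵀP = [31.5000 9.0000]
S = R + BᵀPB = [3/2] + [90.0000] = [91.5000]
BᵀPA = [-45.0000 -33.7500]
K = S⁻¹·BᵀPA = [-0.4918 -0.3689]
A−BK = [-0.5246 -0.3934; 1.7541 1.3156]
AᵀP(A−BK) = [22.8689 17.1516; 17.1516 12.8637]
P' = Q + AᵀP(A−BK) = [35.8689 26.1516; 26.1516 21.8637]
tr(P') = 57.7326

-0.4918 -0.3689


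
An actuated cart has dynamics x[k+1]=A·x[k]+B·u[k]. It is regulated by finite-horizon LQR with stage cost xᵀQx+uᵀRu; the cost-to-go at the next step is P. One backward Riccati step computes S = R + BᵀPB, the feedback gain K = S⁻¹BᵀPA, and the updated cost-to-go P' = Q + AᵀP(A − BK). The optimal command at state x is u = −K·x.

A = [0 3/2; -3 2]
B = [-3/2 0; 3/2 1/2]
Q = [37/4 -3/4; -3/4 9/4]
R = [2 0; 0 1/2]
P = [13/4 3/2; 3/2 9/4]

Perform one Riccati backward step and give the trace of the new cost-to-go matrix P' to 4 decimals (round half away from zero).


BᵀP = [-2.6250 1.1250; 0.7500 1.1250]
S = R + BᵀPB = [2 0; 0 1/2] + [5.6250 0.5625; 0.5625 0.5625] = [7.6250 0.5625; 0.5625 1.0625]
BᵀPA = [-3.3750 -1.6875; -3.3750 3.3750]
K = S⁻¹·BᵀPA = [-0.2168 -0.4742; -3.0617 3.4275]
A−BK = [-0.3251 0.7888; -1.1440 0.9975]
AᵀP(A−BK) = [9.1851 -10.2825; -10.2825 12.9446]
P' = Q + AᵀP(A−BK) = [18.4351 -11.0325; -11.0325 15.1946]
tr(P') = 33.6297

33.6297


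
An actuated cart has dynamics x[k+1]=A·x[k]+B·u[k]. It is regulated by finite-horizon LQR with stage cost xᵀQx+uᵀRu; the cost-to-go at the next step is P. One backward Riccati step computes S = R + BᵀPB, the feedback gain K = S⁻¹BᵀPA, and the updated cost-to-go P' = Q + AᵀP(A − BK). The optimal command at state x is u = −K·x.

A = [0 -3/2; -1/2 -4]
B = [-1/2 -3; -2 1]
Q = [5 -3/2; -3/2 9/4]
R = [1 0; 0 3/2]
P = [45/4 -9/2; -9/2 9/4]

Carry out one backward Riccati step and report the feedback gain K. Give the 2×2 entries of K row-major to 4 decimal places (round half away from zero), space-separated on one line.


BᵀP = [3.3750 -2.2500; -38.2500 15.7500]
S = R + BᵀPB = [1 0; 0 3/2] + [2.8125 -12.3750; -12.3750 130.5000] = [3.8125 -12.3750; -12.3750 132.0000]
BᵀPA = [1.1250 3.9375; -7.8750 -5.6250]
K = S⁻¹·BᵀPA = [0.1458 1.2857; -0.0460 0.0779]
A−BK = [-0.0651 -0.6234; -0.1624 -1.5065]
AᵀP(A−BK) = [0.0363 0.2922; 0.2922 2.6883]
P' = Q + AᵀP(A−BK) = [5.0363 -1.2078; -1.2078 4.9383]
tr(P') = 9.9746

0.1458 1.2857 -0.0460 0.0779


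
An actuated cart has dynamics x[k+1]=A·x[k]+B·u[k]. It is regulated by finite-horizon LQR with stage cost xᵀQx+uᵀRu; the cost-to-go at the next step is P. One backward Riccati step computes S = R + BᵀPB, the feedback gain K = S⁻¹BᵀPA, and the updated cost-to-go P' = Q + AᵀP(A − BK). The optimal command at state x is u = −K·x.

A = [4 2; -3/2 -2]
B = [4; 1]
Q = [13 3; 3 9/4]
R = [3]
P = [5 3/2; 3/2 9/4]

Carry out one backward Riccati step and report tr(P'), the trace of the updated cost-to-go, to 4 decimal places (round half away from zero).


BᵀP = [21.5000 8.2500]
S = R + BᵀPB = [3] + [94.2500] = [97.2500]
BᵀPA = [73.6250 26.5000]
K = S⁻¹·BᵀPA = [0.7571 0.2725]
A−BK = [0.9717 0.9100; -2.2571 -2.2725]
AᵀP(A−BK) = [11.3233 10.1877; 10.1877 9.7789]
P' = Q + AᵀP(A−BK) = [24.3233 13.1877; 13.1877 12.0289]
tr(P') = 36.3522

36.3522


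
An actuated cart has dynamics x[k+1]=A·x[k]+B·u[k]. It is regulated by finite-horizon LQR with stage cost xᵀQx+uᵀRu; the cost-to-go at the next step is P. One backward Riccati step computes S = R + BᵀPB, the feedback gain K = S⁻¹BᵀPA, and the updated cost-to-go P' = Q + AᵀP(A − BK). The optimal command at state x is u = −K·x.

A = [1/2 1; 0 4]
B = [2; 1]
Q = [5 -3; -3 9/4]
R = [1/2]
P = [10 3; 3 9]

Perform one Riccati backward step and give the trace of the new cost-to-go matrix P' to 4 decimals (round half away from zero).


BᵀP = [23.0000 15.0000]
S = R + BᵀPB = [1/2] + [61.0000] = [61.5000]
BᵀPA = [11.5000 83.0000]
K = S⁻¹·BᵀPA = [0.1870 1.3496]
A−BK = [0.1260 -1.6992; -0.1870 2.6504]
AᵀP(A−BK) = [0.3496 -4.5203; -4.5203 65.9837]
P' = Q + AᵀP(A−BK) = [5.3496 -7.5203; -7.5203 68.2337]
tr(P') = 73.5833

73.5833


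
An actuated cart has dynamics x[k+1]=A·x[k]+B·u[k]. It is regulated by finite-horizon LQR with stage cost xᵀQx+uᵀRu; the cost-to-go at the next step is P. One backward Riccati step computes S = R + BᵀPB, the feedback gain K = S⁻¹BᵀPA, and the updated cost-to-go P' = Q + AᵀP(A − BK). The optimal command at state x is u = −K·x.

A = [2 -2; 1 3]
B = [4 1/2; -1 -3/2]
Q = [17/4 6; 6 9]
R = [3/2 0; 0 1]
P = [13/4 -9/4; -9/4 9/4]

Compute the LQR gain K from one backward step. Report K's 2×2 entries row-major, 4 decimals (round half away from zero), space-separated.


BᵀP = [15.2500 -11.2500; 5.0000 -4.5000]
S = R + BᵀPB = [3/2 0; 0 1] + [72.2500 24.5000; 24.5000 9.2500] = [73.7500 24.5000; 24.5000 10.2500]
BᵀPA = [19.2500 -64.2500; 5.5000 -23.5000]
K = S⁻¹·BᵀPA = [0.4018 -0.5319; -0.4239 -1.0213]
A−BK = [0.6046 0.6383; 0.7660 0.9362]
AᵀP(A−BK) = [0.8460 0.6064; 0.6064 2.0745]
P' = Q + AᵀP(A−BK) = [5.0960 6.6064; 6.6064 11.0745]
tr(P') = 16.1705

0.4018 -0.5319 -0.4239 -1.0213


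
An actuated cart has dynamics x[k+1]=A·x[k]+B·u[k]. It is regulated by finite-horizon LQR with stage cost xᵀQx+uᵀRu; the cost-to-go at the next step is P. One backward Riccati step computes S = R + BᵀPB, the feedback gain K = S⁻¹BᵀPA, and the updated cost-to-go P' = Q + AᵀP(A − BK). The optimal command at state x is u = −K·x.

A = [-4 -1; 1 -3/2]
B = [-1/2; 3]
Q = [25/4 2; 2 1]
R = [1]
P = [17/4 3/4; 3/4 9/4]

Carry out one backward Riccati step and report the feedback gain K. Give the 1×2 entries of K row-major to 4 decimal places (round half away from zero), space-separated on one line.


0.2928 -0.4829

BᵀP = [0.1250 6.3750]
S = R + BᵀPB = [1] + [19.0625] = [20.0625]
BᵀPA = [5.8750 -9.6875]
K = S⁻¹·BᵀPA = [0.2928 -0.4829]
A−BK = [-3.8536 -1.2414; 0.1215 -0.0514]
AᵀP(A−BK) = [62.5296 20.2118; 20.2118 6.8847]
P' = Q + AᵀP(A−BK) = [68.7796 22.2118; 22.2118 7.8847]
tr(P') = 76.6643


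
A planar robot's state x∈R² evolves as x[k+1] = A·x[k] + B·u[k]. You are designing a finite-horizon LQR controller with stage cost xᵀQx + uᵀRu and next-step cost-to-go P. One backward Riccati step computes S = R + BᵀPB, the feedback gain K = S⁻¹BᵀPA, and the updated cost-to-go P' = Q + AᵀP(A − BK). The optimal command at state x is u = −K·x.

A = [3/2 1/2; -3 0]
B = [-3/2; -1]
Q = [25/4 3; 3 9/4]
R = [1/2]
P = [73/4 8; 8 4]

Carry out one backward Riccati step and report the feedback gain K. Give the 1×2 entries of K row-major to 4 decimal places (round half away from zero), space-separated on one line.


-0.0728 -0.2543

BᵀP = [-35.3750 -16.0000]
S = R + BᵀPB = [1/2] + [69.0625] = [69.5625]
BᵀPA = [-5.0625 -17.6875]
K = S⁻¹·BᵀPA = [-0.0728 -0.2543]
A−BK = [1.3908 0.1186; -3.0728 -0.2543]
AᵀP(A−BK) = [4.6941 0.4003; 0.4003 0.0651]
P' = Q + AᵀP(A−BK) = [10.9441 3.4003; 3.4003 2.3151]
tr(P') = 13.2592


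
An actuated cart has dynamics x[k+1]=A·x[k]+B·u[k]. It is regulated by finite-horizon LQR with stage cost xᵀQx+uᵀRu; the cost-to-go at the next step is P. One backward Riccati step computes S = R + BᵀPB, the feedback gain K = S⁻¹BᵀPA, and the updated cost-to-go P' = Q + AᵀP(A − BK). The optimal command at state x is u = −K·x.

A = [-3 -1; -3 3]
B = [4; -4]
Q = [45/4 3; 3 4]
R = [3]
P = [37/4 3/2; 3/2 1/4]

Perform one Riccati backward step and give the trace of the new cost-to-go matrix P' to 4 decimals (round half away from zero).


BᵀP = [31.0000 5.0000]
S = R + BᵀPB = [3] + [104.0000] = [107.0000]
BᵀPA = [-108.0000 -16.0000]
K = S⁻¹·BᵀPA = [-1.0093 -0.1495]
A−BK = [1.0374 -0.4019; -7.0374 2.4019]
AᵀP(A−BK) = [3.4907 0.3505; 0.3505 0.1075]
P' = Q + AᵀP(A−BK) = [14.7407 3.3505; 3.3505 4.1075]
tr(P') = 18.8481

18.8481


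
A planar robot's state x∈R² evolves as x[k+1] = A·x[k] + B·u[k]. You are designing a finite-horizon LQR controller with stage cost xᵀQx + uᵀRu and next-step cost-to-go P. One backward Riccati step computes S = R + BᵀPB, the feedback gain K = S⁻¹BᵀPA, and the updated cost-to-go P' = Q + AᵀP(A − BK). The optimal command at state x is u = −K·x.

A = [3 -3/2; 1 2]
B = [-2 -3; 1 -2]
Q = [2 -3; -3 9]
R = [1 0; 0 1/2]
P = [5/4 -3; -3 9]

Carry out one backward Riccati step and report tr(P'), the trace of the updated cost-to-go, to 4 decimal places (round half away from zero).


12.9792

BᵀP = [-5.5000 15.0000; 2.2500 -9.0000]
S = R + BᵀPB = [1 0; 0 1/2] + [26.0000 -13.5000; -13.5000 11.2500] = [27.0000 -13.5000; -13.5000 11.7500]
BᵀPA = [-1.5000 38.2500; -2.2500 -21.3750]
K = S⁻¹·BᵀPA = [-0.3556 1.1917; -0.6000 -0.4500]
A−BK = [0.4889 -0.4667; 0.1556 -0.0917]
AᵀP(A−BK) = [0.3667 -0.3500; -0.3500 1.6125]
P' = Q + AᵀP(A−BK) = [2.3667 -3.3500; -3.3500 10.6125]
tr(P') = 12.9792


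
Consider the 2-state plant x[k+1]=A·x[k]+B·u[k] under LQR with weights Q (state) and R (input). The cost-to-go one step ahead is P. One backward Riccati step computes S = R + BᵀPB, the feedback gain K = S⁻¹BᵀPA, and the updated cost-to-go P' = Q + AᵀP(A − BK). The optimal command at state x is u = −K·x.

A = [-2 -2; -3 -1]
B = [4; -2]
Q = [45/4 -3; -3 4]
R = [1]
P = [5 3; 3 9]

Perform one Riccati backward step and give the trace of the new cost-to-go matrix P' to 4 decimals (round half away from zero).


184.7862

BᵀP = [14.0000 -6.0000]
S = R + BᵀPB = [1] + [68.0000] = [69.0000]
BᵀPA = [-10.0000 -22.0000]
K = S⁻¹·BᵀPA = [-0.1449 -0.3188]
A−BK = [-1.4203 -0.7246; -3.2899 -1.6377]
AᵀP(A−BK) = [135.5507 67.8116; 67.8116 33.9855]
P' = Q + AᵀP(A−BK) = [146.8007 64.8116; 64.8116 37.9855]
tr(P') = 184.7862


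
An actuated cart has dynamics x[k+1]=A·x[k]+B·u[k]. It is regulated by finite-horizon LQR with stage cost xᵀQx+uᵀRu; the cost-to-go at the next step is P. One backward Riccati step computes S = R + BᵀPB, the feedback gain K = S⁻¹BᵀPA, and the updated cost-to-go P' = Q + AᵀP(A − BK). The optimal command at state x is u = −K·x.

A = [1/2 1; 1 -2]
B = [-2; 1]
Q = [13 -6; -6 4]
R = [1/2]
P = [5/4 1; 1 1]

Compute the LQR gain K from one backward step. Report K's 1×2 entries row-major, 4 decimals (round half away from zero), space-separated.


BᵀP = [-1.5000 -1.0000]
S = R + BᵀPB = [1/2] + [2.0000] = [2.5000]
BᵀPA = [-1.7500 0.5000]
K = S⁻¹·BᵀPA = [-0.7000 0.2000]
A−BK = [-0.9000 1.4000; 1.7000 -2.2000]
AᵀP(A−BK) = [1.0875 -1.0250; -1.0250 1.1500]
P' = Q + AᵀP(A−BK) = [14.0875 -7.0250; -7.0250 5.1500]
tr(P') = 19.2375

-0.7000 0.2000


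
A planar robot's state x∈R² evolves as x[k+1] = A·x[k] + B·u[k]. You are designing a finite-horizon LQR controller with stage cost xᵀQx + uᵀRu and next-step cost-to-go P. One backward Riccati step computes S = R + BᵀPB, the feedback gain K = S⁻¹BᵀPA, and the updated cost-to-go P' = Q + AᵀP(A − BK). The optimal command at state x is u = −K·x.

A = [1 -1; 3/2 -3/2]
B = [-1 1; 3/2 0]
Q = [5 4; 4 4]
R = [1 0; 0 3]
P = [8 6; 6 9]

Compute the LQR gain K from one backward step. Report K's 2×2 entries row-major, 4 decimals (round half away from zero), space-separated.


0.9593 -0.9593 1.4582 -1.4582

BᵀP = [1.0000 7.5000; 8.0000 6.0000]
S = R + BᵀPB = [1 0; 0 3] + [10.2500 1.0000; 1.0000 8.0000] = [11.2500 1.0000; 1.0000 11.0000]
BᵀPA = [12.2500 -12.2500; 17.0000 -17.0000]
K = S⁻¹·BᵀPA = [0.9593 -0.9593; 1.4582 -1.4582]
A−BK = [0.5010 -0.5010; 0.0611 -0.0611]
AᵀP(A−BK) = [9.7088 -9.7088; -9.7088 9.7088]
P' = Q + AᵀP(A−BK) = [14.7088 -5.7088; -5.7088 13.7088]
tr(P') = 28.4175


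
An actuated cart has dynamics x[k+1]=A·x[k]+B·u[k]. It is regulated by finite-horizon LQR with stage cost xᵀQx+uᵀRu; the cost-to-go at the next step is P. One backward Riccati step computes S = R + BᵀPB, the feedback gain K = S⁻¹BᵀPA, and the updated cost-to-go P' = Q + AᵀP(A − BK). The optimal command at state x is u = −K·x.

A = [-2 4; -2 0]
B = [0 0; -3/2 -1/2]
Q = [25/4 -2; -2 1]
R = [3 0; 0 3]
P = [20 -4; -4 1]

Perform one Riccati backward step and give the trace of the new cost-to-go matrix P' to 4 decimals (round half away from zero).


BᵀP = [6.0000 -1.5000; 2.0000 -0.5000]
S = R + BᵀPB = [3 0; 0 3] + [2.2500 0.7500; 0.7500 0.2500] = [5.2500 0.7500; 0.7500 3.2500]
BᵀPA = [-9.0000 24.0000; -3.0000 8.0000]
K = S⁻¹·BᵀPA = [-1.6364 4.3636; -0.5455 1.4545]
A−BK = [-2.0000 4.0000; -4.7273 7.2727]
AᵀP(A−BK) = [35.6364 -84.3636; -84.3636 203.6364]
P' = Q + AᵀP(A−BK) = [41.8864 -86.3636; -86.3636 204.6364]
tr(P') = 246.5227

246.5227


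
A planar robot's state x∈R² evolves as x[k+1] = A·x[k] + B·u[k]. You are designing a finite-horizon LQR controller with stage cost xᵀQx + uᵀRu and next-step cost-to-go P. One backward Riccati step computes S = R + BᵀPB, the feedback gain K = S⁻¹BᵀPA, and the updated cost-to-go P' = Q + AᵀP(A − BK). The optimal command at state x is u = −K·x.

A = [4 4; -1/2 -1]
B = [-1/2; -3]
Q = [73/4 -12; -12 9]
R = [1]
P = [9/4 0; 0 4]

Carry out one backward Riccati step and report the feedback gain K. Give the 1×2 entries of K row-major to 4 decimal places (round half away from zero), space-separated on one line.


0.0399 0.1997

BᵀP = [-1.1250 -12.0000]
S = R + BᵀPB = [1] + [36.5625] = [37.5625]
BᵀPA = [1.5000 7.5000]
K = S⁻¹·BᵀPA = [0.0399 0.1997]
A−BK = [4.0200 4.0998; -0.3802 -0.4010]
AᵀP(A−BK) = [36.9401 37.7005; 37.7005 38.5025]
P' = Q + AᵀP(A−BK) = [55.1901 25.7005; 25.7005 47.5025]
tr(P') = 102.6926


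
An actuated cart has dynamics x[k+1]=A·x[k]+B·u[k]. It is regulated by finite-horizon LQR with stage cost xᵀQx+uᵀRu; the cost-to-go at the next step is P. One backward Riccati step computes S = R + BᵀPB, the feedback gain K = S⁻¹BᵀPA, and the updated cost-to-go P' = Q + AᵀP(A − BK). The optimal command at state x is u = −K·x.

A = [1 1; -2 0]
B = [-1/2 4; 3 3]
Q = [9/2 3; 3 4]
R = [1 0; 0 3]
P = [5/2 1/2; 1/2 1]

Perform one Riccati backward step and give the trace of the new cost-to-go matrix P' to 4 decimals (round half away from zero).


BᵀP = [0.2500 2.7500; 11.5000 5.0000]
S = R + BᵀPB = [1 0; 0 3] + [8.1250 9.2500; 9.2500 61.0000] = [9.1250 9.2500; 9.2500 64.0000]
BᵀPA = [-5.2500 0.2500; 1.5000 11.5000]
K = S⁻¹·BᵀPA = [-0.7019 -0.1813; 0.1249 0.2059]
A−BK = [0.1495 0.0858; -0.2688 -0.0737]
AᵀP(A−BK) = [0.6275 0.2392; 0.2392 0.1776]
P' = Q + AᵀP(A−BK) = [5.1275 3.2392; 3.2392 4.1776]
tr(P') = 9.3050

9.3050


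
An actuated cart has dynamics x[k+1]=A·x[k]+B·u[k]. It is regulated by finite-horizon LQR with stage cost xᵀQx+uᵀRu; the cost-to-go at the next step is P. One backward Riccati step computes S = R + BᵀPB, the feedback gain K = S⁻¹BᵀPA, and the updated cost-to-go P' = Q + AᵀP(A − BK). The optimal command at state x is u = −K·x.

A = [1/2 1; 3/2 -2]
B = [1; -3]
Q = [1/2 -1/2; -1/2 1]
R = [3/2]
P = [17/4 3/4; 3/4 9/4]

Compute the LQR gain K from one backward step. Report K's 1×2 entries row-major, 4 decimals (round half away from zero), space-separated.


BᵀP = [2.0000 -6.0000]
S = R + BᵀPB = [3/2] + [20.0000] = [21.5000]
BᵀPA = [-8.0000 14.0000]
K = S⁻¹·BᵀPA = [-0.3721 0.6512]
A−BK = [0.8721 0.3488; 0.3837 -0.0465]
AᵀP(A−BK) = [4.2733 0.9593; 0.9593 1.1337]
P' = Q + AᵀP(A−BK) = [4.7733 0.4593; 0.4593 2.1337]
tr(P') = 6.9070

-0.3721 0.6512


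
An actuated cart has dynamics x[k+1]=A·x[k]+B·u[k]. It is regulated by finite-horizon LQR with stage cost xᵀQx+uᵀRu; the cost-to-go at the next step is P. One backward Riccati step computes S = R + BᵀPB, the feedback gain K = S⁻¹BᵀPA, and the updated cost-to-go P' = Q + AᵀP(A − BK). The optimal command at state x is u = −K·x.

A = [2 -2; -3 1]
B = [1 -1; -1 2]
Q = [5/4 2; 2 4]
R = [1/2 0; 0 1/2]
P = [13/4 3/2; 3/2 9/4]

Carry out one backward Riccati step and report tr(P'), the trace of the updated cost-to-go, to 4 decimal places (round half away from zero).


9.0177

BᵀP = [1.7500 -0.7500; -0.2500 3.0000]
S = R + BᵀPB = [1/2 0; 0 1/2] + [2.5000 -3.2500; -3.2500 6.2500] = [3.0000 -3.2500; -3.2500 6.7500]
BᵀPA = [5.7500 -4.2500; -9.5000 3.5000]
K = S⁻¹·BᵀPA = [0.8194 -1.7871; -1.0129 -0.3419]
A−BK = [0.1677 -0.5548; -0.1548 -0.1032]
AᵀP(A−BK) = [0.9161 -0.7226; -0.7226 2.8516]
P' = Q + AᵀP(A−BK) = [2.1661 1.2774; 1.2774 6.8516]
tr(P') = 9.0177


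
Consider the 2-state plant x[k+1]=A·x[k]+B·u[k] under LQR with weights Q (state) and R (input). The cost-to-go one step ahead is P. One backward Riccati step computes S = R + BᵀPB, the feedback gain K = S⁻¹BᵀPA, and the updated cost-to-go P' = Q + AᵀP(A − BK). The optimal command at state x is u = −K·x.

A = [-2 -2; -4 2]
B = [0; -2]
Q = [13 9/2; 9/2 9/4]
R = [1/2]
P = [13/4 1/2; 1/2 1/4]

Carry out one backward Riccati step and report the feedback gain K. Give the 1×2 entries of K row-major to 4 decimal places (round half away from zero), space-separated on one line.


BᵀP = [-1.0000 -0.5000]
S = R + BᵀPB = [1/2] + [1.0000] = [1.5000]
BᵀPA = [4.0000 1.0000]
K = S⁻¹·BᵀPA = [2.6667 0.6667]
A−BK = [-2.0000 -2.0000; 1.3333 3.3333]
AᵀP(A−BK) = [14.3333 10.3333; 10.3333 9.3333]
P' = Q + AᵀP(A−BK) = [27.3333 14.8333; 14.8333 11.5833]
tr(P') = 38.9167

2.6667 0.6667


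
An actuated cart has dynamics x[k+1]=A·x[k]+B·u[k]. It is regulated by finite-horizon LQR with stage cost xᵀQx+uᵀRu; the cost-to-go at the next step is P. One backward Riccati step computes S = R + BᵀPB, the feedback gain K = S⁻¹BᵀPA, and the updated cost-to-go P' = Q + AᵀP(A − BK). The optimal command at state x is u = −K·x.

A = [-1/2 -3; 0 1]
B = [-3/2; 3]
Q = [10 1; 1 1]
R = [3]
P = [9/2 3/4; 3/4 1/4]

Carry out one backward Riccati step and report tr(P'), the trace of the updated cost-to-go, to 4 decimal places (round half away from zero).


BᵀP = [-4.5000 -0.3750]
S = R + BᵀPB = [3] + [5.6250] = [8.6250]
BᵀPA = [2.2500 13.1250]
K = S⁻¹·BᵀPA = [0.2609 1.5217]
A−BK = [-0.1087 -0.7174; -0.7826 -3.5652]
AᵀP(A−BK) = [0.5380 2.9511; 2.9511 16.2772]
P' = Q + AᵀP(A−BK) = [10.5380 3.9511; 3.9511 17.2772]
tr(P') = 27.8152

27.8152


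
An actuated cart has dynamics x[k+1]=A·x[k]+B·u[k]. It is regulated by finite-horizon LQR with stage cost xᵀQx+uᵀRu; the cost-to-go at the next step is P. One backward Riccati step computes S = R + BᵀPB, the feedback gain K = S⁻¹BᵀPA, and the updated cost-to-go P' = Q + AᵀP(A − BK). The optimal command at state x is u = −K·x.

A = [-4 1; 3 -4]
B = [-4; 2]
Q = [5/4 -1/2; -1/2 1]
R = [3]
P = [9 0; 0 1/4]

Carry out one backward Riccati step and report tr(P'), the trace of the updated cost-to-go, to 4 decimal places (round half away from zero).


BᵀP = [-36.0000 0.5000]
S = R + BᵀPB = [3] + [145.0000] = [148.0000]
BᵀPA = [145.5000 -38.0000]
K = S⁻¹·BᵀPA = [0.9831 -0.2568]
A−BK = [-0.0676 -0.0270; 1.0338 -3.4865]
AᵀP(A−BK) = [3.2078 -1.6419; -1.6419 3.2432]
P' = Q + AᵀP(A−BK) = [4.4578 -2.1419; -2.1419 4.2432]
tr(P') = 8.7010

8.7010


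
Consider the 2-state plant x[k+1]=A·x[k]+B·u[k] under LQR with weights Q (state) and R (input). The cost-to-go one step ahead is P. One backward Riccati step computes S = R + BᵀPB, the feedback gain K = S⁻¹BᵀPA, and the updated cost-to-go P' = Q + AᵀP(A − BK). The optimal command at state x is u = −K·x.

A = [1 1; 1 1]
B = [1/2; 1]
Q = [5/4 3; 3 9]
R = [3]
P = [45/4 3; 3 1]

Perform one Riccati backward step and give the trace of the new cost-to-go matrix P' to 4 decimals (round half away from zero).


BᵀP = [8.6250 2.5000]
S = R + BᵀPB = [3] + [6.8125] = [9.8125]
BᵀPA = [11.1250 11.1250]
K = S⁻¹·BᵀPA = [1.1338 1.1338]
A−BK = [0.4331 0.4331; -0.1338 -0.1338]
AᵀP(A−BK) = [5.6369 5.6369; 5.6369 5.6369]
P' = Q + AᵀP(A−BK) = [6.8869 8.6369; 8.6369 14.6369]
tr(P') = 21.5239

21.5239


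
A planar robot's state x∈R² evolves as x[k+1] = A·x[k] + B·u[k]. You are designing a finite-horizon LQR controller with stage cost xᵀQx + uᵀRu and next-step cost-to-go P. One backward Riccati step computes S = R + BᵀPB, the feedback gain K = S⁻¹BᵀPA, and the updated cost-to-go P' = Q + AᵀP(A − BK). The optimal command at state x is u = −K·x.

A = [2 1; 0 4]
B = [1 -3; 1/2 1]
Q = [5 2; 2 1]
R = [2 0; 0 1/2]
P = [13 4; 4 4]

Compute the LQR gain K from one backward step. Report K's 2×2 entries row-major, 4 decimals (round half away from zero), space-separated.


BᵀP = [15.0000 6.0000; -35.0000 -8.0000]
S = R + BᵀPB = [2 0; 0 1/2] + [18.0000 -39.0000; -39.0000 97.0000] = [20.0000 -39.0000; -39.0000 97.5000]
BᵀPA = [30.0000 39.0000; -70.0000 -67.0000]
K = S⁻¹·BᵀPA = [0.4545 2.7727; -0.5361 0.4219]
A−BK = [-0.0629 -0.5070; 0.3089 2.1917]
AᵀP(A−BK) = [0.8345 4.3520; 4.3520 29.1317]
P' = Q + AᵀP(A−BK) = [5.8345 6.3520; 6.3520 30.1317]
tr(P') = 35.9662

0.4545 2.7727 -0.5361 0.4219


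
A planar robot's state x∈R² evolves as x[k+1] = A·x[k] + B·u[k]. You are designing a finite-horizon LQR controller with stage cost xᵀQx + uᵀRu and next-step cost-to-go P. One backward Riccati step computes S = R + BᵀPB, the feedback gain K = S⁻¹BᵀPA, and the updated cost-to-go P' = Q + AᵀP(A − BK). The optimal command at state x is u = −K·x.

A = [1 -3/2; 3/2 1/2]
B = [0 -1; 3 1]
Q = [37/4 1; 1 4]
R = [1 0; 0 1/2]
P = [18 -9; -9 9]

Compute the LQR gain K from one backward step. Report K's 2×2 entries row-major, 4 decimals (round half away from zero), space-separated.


BᵀP = [-27.0000 27.0000; -27.0000 18.0000]
S = R + BᵀPB = [1 0; 0 1/2] + [81.0000 54.0000; 54.0000 45.0000] = [82.0000 54.0000; 54.0000 45.5000]
BᵀPA = [13.5000 54.0000; 0.0000 49.5000]
K = S⁻¹·BᵀPA = [0.7537 -0.2650; -0.8945 1.4025]
A−BK = [0.1055 -0.0975; 0.1334 -0.1074]
AᵀP(A−BK) = [1.0753 -0.9221; -0.9221 1.1402]
P' = Q + AᵀP(A−BK) = [10.3253 0.0779; 0.0779 5.1402]
tr(P') = 15.4655

0.7537 -0.2650 -0.8945 1.4025


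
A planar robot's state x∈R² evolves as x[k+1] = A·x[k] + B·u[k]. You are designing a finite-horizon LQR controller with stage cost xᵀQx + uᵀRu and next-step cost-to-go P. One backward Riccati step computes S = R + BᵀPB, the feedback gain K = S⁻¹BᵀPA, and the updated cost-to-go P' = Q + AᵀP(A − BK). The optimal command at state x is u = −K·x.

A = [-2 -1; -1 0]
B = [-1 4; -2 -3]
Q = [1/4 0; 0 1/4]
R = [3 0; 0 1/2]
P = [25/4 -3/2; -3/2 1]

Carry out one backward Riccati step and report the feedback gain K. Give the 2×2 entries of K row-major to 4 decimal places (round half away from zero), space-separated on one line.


BᵀP = [-3.2500 -0.5000; 29.5000 -9.0000]
S = R + BᵀPB = [3 0; 0 1/2] + [4.2500 -11.5000; -11.5000 145.0000] = [7.2500 -11.5000; -11.5000 145.5000]
BᵀPA = [7.0000 3.2500; -50.0000 -29.5000]
K = S⁻¹·BᵀPA = [0.4807 0.1448; -0.3056 -0.1913]
A−BK = [-0.2967 -0.0900; -0.9556 -0.2842]
AᵀP(A−BK) = [1.3527 0.4211; 0.4211 0.1359]
P' = Q + AᵀP(A−BK) = [1.6027 0.4211; 0.4211 0.3859]
tr(P') = 1.9886

0.4807 0.1448 -0.3056 -0.1913


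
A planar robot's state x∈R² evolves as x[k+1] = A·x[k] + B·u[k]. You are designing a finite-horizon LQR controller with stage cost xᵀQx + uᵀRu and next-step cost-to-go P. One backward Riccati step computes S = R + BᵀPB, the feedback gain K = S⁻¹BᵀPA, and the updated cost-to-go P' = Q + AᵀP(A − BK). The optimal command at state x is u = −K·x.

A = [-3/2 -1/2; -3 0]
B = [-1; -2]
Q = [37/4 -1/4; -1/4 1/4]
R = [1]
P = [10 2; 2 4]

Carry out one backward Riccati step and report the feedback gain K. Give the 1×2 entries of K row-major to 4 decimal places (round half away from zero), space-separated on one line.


1.4571 0.2000

BᵀP = [-14.0000 -10.0000]
S = R + BᵀPB = [1] + [34.0000] = [35.0000]
BᵀPA = [51.0000 7.0000]
K = S⁻¹·BᵀPA = [1.4571 0.2000]
A−BK = [-0.0429 -0.3000; -0.0857 0.4000]
AᵀP(A−BK) = [2.1857 0.3000; 0.3000 1.1000]
P' = Q + AᵀP(A−BK) = [11.4357 0.0500; 0.0500 1.3500]
tr(P') = 12.7857


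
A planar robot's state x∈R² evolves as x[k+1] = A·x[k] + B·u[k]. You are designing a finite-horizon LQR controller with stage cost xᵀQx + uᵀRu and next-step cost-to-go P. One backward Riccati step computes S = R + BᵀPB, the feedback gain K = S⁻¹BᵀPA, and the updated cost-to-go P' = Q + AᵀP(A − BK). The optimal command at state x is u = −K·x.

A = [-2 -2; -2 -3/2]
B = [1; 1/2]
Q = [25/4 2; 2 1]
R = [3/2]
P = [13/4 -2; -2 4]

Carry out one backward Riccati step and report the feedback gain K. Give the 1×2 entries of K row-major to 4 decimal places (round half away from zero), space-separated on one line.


BᵀP = [2.2500 0.0000]
S = R + BᵀPB = [3/2] + [2.2500] = [3.7500]
BᵀPA = [-4.5000 -4.5000]
K = S⁻¹·BᵀPA = [-1.2000 -1.2000]
A−BK = [-0.8000 -0.8000; -1.4000 -0.9000]
AᵀP(A−BK) = [7.6000 5.6000; 5.6000 4.6000]
P' = Q + AᵀP(A−BK) = [13.8500 7.6000; 7.6000 5.6000]
tr(P') = 19.4500

-1.2000 -1.2000


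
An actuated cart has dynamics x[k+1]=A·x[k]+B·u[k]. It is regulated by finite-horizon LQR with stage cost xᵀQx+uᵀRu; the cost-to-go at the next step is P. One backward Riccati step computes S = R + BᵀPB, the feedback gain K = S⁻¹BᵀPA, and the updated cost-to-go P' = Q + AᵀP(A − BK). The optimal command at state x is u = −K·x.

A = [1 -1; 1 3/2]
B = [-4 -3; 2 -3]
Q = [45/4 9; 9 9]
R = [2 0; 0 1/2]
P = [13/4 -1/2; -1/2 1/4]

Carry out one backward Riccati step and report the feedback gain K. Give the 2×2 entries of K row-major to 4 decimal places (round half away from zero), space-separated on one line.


BᵀP = [-14.0000 2.5000; -8.2500 0.7500]
S = R + BᵀPB = [2 0; 0 1/2] + [61.0000 34.5000; 34.5000 22.5000] = [63.0000 34.5000; 34.5000 23.0000]
BᵀPA = [-11.5000 17.7500; -7.5000 9.3750]
K = S⁻¹·BᵀPA = [-0.0222 0.3278; -0.2928 -0.0841]
A−BK = [0.0329 0.0589; 0.1662 0.5923]
AᵀP(A−BK) = [0.0488 0.0140; 0.0140 0.2825]
P' = Q + AᵀP(A−BK) = [11.2988 9.0140; 9.0140 9.2825]
tr(P') = 20.5813

-0.0222 0.3278 -0.2928 -0.0841


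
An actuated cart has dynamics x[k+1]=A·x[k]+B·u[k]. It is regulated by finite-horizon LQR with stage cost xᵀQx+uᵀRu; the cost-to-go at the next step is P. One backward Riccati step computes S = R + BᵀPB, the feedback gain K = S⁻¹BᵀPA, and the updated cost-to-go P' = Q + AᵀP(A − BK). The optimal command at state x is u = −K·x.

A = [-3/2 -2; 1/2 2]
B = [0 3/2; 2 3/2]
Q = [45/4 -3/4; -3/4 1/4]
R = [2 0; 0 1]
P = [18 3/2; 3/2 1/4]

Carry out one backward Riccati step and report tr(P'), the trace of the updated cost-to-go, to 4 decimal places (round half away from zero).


15.3475

BᵀP = [3.0000 0.5000; 29.2500 2.6250]
S = R + BᵀPB = [2 0; 0 1] + [1.0000 5.2500; 5.2500 47.8125] = [3.0000 5.2500; 5.2500 48.8125]
BᵀPA = [-4.2500 -5.0000; -42.5625 -53.2500]
K = S⁻¹·BᵀPA = [0.1346 0.2986; -0.8864 -1.1230]
A−BK = [-0.1703 -0.3155; 1.5605 3.0873]
AᵀP(A−BK) = [1.1556 1.7203; 1.7203 2.6919]
P' = Q + AᵀP(A−BK) = [12.4056 0.9703; 0.9703 2.9419]
tr(P') = 15.3475
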